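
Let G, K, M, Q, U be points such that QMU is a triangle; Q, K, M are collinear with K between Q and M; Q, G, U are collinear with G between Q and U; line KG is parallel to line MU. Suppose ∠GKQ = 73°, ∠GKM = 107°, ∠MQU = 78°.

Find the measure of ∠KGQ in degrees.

1. ∠QMU = 73°  [KG∥MU, corresponding at K]
2. ∠MUQ = 29°  [△QMU]
3. ∠KGQ = 29°  [KG∥MU, corresponding at G]

∠KGQ = 29°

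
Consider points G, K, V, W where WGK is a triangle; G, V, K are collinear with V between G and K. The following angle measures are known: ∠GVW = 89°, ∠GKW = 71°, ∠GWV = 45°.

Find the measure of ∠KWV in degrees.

1. ∠KVW = 91°  [linear pair at V on GK]
2. ∠VKW = 71°  [V on ray KG]
3. ∠KWV = 18°  [△WVK]

∠KWV = 18°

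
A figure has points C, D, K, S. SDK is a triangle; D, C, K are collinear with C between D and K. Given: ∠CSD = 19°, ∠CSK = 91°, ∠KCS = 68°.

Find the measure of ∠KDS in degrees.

∠KDS = 49°

1. ∠DCS = 112°  [linear pair at C on DK]
2. ∠CDS = 49°  [△SDC]
3. ∠KDS = 49°  [C on ray DK]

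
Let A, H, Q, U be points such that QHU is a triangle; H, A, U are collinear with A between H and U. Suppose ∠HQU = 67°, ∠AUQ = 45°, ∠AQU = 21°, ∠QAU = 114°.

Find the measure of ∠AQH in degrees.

∠AQH = 46°

1. ∠HUQ = 45°  [A on ray UH]
2. ∠HAQ = 66°  [linear pair at A on HU]
3. ∠QHU = 68°  [△QHU]
4. ∠AHQ = 68°  [A on ray HU]
5. ∠AQH = 46°  [△QHA]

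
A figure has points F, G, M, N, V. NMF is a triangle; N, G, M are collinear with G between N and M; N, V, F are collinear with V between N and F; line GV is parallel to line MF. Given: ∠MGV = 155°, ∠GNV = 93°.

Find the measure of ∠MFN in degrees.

1. ∠NGV = 25°  [linear pair at G on NM]
2. ∠GVN = 62°  [△NGV]
3. ∠MFN = 62°  [GV∥MF, corresponding at V]

∠MFN = 62°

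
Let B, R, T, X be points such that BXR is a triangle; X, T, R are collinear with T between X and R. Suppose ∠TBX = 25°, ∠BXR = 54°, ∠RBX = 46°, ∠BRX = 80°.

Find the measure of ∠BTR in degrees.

∠BTR = 79°

1. ∠BXT = 54°  [T on ray XR]
2. ∠BTX = 101°  [△BXT]
3. ∠BTR = 79°  [linear pair at T on XR]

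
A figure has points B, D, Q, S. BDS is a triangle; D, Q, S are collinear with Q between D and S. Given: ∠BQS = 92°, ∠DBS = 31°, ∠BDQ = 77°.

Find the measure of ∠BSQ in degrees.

1. ∠BDS = 77°  [Q on ray DS]
2. ∠BSD = 72°  [△BDS]
3. ∠BSQ = 72°  [Q on ray SD]

∠BSQ = 72°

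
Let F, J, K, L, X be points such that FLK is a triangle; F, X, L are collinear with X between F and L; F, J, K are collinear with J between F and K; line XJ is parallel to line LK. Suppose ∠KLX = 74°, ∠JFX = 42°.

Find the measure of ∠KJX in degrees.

1. ∠FLK = 74°  [X on ray LF]
2. ∠KFL = 42°  [X on FL, J on FK]
3. ∠FKL = 64°  [△FLK]
4. ∠FJX = 64°  [XJ∥LK, corresponding at J]
5. ∠KJX = 116°  [linear pair at J on FK]

∠KJX = 116°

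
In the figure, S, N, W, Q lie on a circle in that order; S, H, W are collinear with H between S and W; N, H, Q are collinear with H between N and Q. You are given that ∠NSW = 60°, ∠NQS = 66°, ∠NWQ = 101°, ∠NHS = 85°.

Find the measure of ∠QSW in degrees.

∠QSW = 19°

1. ∠NQW = 60°  [same arc NW]
2. ∠QNW = 19°  [△NWQ]
3. ∠QSW = 19°  [same arc WQ]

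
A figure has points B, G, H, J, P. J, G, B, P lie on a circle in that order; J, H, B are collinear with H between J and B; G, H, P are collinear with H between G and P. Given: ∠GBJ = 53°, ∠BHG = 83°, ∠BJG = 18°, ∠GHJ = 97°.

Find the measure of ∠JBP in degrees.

∠JBP = 65°

1. ∠BPG = 18°  [same arc GB]
2. ∠BHP = 97°  [vertical angles at H]
3. ∠JBP = 65°  [△BHP]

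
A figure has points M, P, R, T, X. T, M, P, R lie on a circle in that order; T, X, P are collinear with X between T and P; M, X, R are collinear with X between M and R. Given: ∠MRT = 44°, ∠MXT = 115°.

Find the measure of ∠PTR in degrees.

∠PTR = 71°

1. ∠MPT = 44°  [same arc TM]
2. ∠MXP = 65°  [linear pair at X on TP]
3. ∠PMR = 71°  [△MXP]
4. ∠PTR = 71°  [same arc PR]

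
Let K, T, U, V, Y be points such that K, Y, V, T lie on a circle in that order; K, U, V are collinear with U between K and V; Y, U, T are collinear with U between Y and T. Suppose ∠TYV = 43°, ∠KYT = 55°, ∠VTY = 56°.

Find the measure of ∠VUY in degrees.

1. ∠VKY = 56°  [same arc YV]
2. ∠KUY = 69°  [△KUY]
3. ∠VUY = 111°  [linear pair at U on KV]

∠VUY = 111°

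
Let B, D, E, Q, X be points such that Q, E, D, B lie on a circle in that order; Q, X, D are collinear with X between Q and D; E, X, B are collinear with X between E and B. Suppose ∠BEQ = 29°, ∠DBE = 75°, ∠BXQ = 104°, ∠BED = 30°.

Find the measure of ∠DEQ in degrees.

∠DEQ = 59°

1. ∠DQE = 75°  [same arc ED]
2. ∠DXE = 104°  [vertical angles at X]
3. ∠EDQ = 46°  [△EXD]
4. ∠DEQ = 59°  [△QED]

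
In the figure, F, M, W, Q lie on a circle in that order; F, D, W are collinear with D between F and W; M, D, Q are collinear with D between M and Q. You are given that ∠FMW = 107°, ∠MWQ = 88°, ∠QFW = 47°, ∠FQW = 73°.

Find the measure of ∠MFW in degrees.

∠MFW = 45°

1. ∠QMW = 47°  [same arc WQ]
2. ∠MQW = 45°  [△MWQ]
3. ∠MFW = 45°  [same arc MW]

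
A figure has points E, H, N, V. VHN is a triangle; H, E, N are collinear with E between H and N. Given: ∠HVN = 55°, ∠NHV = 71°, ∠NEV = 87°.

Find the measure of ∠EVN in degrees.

1. ∠HNV = 54°  [△VHN]
2. ∠ENV = 54°  [E on ray NH]
3. ∠EVN = 39°  [△VEN]

∠EVN = 39°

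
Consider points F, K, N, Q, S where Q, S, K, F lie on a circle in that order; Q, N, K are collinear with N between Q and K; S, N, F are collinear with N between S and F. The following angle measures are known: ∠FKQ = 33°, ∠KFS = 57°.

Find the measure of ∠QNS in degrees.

∠QNS = 90°

1. ∠FSQ = 33°  [same arc QF]
2. ∠KQS = 57°  [same arc SK]
3. ∠QNS = 90°  [△QNS]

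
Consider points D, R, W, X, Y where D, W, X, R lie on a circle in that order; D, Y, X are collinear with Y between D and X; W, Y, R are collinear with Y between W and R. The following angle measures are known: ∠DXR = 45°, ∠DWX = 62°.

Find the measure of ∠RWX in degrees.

1. ∠DRX = 118°  [cyclic DWXR, opposite ∠W+∠R]
2. ∠RDX = 17°  [△DXR]
3. ∠RWX = 17°  [same arc XR]

∠RWX = 17°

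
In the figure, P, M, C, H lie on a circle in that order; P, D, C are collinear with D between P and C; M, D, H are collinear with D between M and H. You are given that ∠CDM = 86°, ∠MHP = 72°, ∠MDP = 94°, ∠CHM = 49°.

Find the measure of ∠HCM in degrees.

∠HCM = 109°

1. ∠MCP = 72°  [same arc PM]
2. ∠CMH = 22°  [△MDC]
3. ∠HCM = 109°  [△MCH]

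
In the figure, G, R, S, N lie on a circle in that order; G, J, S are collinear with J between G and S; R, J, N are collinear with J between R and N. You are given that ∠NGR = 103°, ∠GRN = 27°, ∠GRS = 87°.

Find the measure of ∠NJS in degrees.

1. ∠GNR = 50°  [△GRN]
2. ∠GSN = 27°  [same arc GN]
3. ∠GNS = 93°  [cyclic GRSN, opposite ∠R+∠N]
4. ∠NGS = 60°  [△GSN]
5. ∠GJN = 70°  [△GJN]
6. ∠NJS = 110°  [linear pair at J on GS]

∠NJS = 110°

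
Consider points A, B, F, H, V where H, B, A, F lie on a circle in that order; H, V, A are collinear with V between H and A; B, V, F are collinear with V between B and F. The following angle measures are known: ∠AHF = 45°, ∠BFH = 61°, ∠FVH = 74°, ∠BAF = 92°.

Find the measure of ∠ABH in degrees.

1. ∠ABF = 45°  [same arc AF]
2. ∠BAH = 61°  [same arc HB]
3. ∠AFB = 43°  [△BAF]
4. ∠AHB = 43°  [same arc BA]
5. ∠ABH = 76°  [△HBA]

∠ABH = 76°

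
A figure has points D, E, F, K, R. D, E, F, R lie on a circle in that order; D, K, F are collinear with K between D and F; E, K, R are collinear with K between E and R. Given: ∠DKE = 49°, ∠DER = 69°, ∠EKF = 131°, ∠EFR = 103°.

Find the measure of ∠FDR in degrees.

∠FDR = 15°

1. ∠DKR = 131°  [vertical angles at K]
2. ∠EDR = 77°  [cyclic DEFR, opposite ∠D+∠F]
3. ∠DRE = 34°  [△DER]
4. ∠FDR = 15°  [△DKR]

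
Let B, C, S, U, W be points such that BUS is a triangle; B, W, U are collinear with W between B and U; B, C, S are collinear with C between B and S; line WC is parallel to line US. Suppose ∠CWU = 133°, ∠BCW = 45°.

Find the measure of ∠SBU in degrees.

1. ∠BWC = 47°  [linear pair at W on BU]
2. ∠CBW = 88°  [△BWC]
3. ∠SBU = 88°  [W on BU, C on BS]

∠SBU = 88°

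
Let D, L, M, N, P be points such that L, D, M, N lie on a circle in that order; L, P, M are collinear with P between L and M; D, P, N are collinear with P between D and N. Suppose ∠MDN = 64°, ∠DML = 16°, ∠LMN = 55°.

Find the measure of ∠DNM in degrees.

∠DNM = 45°

1. ∠DPM = 100°  [△DPM]
2. ∠LDN = 55°  [same arc LN]
3. ∠DPL = 80°  [linear pair at P on LM]
4. ∠DLM = 45°  [△LPD]
5. ∠DNM = 45°  [same arc DM]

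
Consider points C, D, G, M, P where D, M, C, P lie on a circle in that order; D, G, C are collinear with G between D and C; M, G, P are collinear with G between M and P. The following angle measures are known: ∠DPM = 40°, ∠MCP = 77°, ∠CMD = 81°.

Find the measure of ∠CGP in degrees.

1. ∠DCM = 40°  [same arc DM]
2. ∠MDP = 103°  [cyclic DMCP, opposite ∠D+∠C]
3. ∠CDM = 59°  [△DMC]
4. ∠DMP = 37°  [△DMP]
5. ∠CPM = 59°  [same arc MC]
6. ∠DCP = 37°  [same arc DP]
7. ∠CGP = 84°  [△CGP]

∠CGP = 84°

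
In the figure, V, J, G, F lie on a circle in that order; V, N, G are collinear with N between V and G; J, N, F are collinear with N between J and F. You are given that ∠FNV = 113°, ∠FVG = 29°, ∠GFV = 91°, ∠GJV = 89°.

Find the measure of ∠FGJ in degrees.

1. ∠FNG = 67°  [linear pair at N on VG]
2. ∠FJG = 29°  [same arc GF]
3. ∠FGV = 60°  [△VGF]
4. ∠GFJ = 53°  [△GNF]
5. ∠FGJ = 98°  [△JGF]

∠FGJ = 98°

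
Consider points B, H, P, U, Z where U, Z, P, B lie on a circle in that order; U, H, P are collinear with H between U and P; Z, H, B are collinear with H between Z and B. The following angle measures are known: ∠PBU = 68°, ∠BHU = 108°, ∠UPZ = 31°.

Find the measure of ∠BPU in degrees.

1. ∠UBZ = 31°  [same arc UZ]
2. ∠BUP = 41°  [△UHB]
3. ∠BPU = 71°  [△UPB]

∠BPU = 71°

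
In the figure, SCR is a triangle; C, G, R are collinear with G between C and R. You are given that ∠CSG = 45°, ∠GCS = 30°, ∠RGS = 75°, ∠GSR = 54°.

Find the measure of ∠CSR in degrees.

∠CSR = 99°

1. ∠RCS = 30°  [G on ray CR]
2. ∠GRS = 51°  [△SGR]
3. ∠CRS = 51°  [G on ray RC]
4. ∠CSR = 99°  [△SCR]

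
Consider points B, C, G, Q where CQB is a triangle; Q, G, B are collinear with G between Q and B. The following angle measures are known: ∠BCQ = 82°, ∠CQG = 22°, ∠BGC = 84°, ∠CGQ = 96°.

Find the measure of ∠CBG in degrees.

1. ∠BQC = 22°  [G on ray QB]
2. ∠CBQ = 76°  [△CQB]
3. ∠CBG = 76°  [G on ray BQ]

∠CBG = 76°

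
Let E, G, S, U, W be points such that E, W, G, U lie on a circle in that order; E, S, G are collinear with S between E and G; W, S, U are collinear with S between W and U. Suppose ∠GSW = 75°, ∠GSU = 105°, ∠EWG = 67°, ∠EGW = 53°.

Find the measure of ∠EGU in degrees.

∠EGU = 15°

1. ∠ESU = 75°  [vertical angles at S]
2. ∠EUG = 113°  [cyclic EWGU, opposite ∠W+∠U]
3. ∠EUW = 53°  [same arc EW]
4. ∠GEU = 52°  [△ESU]
5. ∠EGU = 15°  [△EGU]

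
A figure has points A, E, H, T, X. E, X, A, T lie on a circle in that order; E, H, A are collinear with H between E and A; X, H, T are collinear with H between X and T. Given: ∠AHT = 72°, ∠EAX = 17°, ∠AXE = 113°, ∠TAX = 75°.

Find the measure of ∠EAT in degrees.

∠EAT = 58°

1. ∠EHT = 108°  [linear pair at H on EA]
2. ∠ETX = 17°  [same arc EX]
3. ∠ATE = 67°  [cyclic EXAT, opposite ∠X+∠T]
4. ∠AET = 55°  [△EHT]
5. ∠EAT = 58°  [△EAT]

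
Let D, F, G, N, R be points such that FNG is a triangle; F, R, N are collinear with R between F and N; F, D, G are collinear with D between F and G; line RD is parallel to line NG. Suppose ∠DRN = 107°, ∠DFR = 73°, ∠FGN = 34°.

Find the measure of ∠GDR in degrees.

1. ∠DRF = 73°  [linear pair at R on FN]
2. ∠FDR = 34°  [△FRD]
3. ∠GDR = 146°  [linear pair at D on FG]

∠GDR = 146°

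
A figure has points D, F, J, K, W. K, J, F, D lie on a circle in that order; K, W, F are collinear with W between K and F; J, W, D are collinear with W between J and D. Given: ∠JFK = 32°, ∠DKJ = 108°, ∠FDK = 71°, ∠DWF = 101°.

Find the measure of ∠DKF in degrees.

∠DKF = 69°

1. ∠JDK = 32°  [same arc KJ]
2. ∠DWK = 79°  [linear pair at W on KF]
3. ∠DKF = 69°  [△KWD]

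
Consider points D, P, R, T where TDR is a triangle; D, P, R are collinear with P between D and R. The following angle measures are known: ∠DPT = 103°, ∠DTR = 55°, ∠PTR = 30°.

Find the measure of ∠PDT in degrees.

∠PDT = 52°

1. ∠RPT = 77°  [linear pair at P on DR]
2. ∠PRT = 73°  [△TPR]
3. ∠DRT = 73°  [P on ray RD]
4. ∠RDT = 52°  [△TDR]
5. ∠PDT = 52°  [P on ray DR]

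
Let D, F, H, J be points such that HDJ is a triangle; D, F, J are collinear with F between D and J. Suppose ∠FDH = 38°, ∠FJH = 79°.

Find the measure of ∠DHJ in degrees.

1. ∠HDJ = 38°  [F on ray DJ]
2. ∠DJH = 79°  [F on ray JD]
3. ∠DHJ = 63°  [△HDJ]

∠DHJ = 63°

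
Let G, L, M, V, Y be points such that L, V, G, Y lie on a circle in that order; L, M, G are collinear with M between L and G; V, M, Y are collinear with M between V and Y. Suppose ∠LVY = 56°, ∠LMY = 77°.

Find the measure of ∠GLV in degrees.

∠GLV = 21°

1. ∠LGY = 56°  [same arc LY]
2. ∠GMY = 103°  [linear pair at M on LG]
3. ∠GYV = 21°  [△GMY]
4. ∠GLV = 21°  [same arc VG]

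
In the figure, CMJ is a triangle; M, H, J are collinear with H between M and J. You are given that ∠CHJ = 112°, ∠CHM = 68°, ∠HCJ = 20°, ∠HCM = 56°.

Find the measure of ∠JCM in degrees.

1. ∠CJH = 48°  [△CHJ]
2. ∠CMH = 56°  [△CMH]
3. ∠CJM = 48°  [H on ray JM]
4. ∠CMJ = 56°  [H on ray MJ]
5. ∠JCM = 76°  [△CMJ]

∠JCM = 76°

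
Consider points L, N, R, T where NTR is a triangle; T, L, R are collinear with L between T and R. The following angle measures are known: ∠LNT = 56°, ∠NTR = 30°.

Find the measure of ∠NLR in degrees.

∠NLR = 86°

1. ∠LTN = 30°  [L on ray TR]
2. ∠NLT = 94°  [△NTL]
3. ∠NLR = 86°  [linear pair at L on TR]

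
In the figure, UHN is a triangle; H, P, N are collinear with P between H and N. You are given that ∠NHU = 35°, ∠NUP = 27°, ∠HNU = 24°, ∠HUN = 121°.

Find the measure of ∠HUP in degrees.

1. ∠PHU = 35°  [P on ray HN]
2. ∠PNU = 24°  [P on ray NH]
3. ∠NPU = 129°  [△UPN]
4. ∠HPU = 51°  [linear pair at P on HN]
5. ∠HUP = 94°  [△UHP]

∠HUP = 94°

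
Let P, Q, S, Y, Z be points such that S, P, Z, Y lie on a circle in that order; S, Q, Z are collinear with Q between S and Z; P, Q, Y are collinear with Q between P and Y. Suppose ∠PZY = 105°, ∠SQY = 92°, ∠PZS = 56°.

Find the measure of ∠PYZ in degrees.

∠PYZ = 43°

1. ∠PQZ = 92°  [vertical angles at Q]
2. ∠YPZ = 32°  [△PQZ]
3. ∠PYZ = 43°  [△PZY]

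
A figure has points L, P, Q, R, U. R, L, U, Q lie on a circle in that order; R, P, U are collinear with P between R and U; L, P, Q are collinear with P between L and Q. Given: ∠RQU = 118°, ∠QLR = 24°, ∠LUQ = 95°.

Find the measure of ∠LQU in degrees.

∠LQU = 47°

1. ∠QUR = 24°  [same arc RQ]
2. ∠QRU = 38°  [△RUQ]
3. ∠QLU = 38°  [same arc UQ]
4. ∠LQU = 47°  [△LUQ]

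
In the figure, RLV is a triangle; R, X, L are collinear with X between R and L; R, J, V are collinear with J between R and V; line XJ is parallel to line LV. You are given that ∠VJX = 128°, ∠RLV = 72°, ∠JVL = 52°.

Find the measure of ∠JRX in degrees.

∠JRX = 56°

1. ∠RJX = 52°  [linear pair at J on RV]
2. ∠JXR = 72°  [XJ∥LV, corresponding at X]
3. ∠JRX = 56°  [△RXJ]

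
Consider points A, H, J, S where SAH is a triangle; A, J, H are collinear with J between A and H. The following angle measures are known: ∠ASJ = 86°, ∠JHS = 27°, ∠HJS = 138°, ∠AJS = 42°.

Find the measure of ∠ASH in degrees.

∠ASH = 101°

1. ∠JAS = 52°  [△SAJ]
2. ∠AHS = 27°  [J on ray HA]
3. ∠HAS = 52°  [J on ray AH]
4. ∠ASH = 101°  [△SAH]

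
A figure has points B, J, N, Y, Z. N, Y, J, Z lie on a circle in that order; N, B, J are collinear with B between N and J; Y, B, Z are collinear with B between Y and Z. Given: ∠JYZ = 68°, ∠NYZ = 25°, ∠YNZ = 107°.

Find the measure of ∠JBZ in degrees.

1. ∠JNZ = 68°  [same arc JZ]
2. ∠NZY = 48°  [△NYZ]
3. ∠NBZ = 64°  [△NBZ]
4. ∠JBZ = 116°  [linear pair at B on NJ]

∠JBZ = 116°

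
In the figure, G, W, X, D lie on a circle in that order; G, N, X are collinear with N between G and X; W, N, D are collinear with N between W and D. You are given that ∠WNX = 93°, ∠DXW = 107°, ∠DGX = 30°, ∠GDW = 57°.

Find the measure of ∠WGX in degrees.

1. ∠GNW = 87°  [linear pair at N on GX]
2. ∠DGW = 73°  [cyclic GWXD, opposite ∠G+∠X]
3. ∠DWG = 50°  [△GWD]
4. ∠WGX = 43°  [△GNW]

∠WGX = 43°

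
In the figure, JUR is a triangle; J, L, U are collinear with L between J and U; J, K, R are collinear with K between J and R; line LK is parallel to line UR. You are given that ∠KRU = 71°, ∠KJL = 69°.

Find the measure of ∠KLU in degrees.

∠KLU = 140°

1. ∠JRU = 71°  [K on ray RJ]
2. ∠RJU = 69°  [L on JU, K on JR]
3. ∠JUR = 40°  [△JUR]
4. ∠JLK = 40°  [LK∥UR, corresponding at L]
5. ∠KLU = 140°  [linear pair at L on JU]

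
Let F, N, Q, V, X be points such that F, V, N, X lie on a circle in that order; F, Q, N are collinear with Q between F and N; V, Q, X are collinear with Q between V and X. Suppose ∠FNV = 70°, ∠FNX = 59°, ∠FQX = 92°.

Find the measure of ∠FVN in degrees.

1. ∠FXV = 70°  [same arc FV]
2. ∠NFX = 18°  [△FQX]
3. ∠FXN = 103°  [△FNX]
4. ∠FVN = 77°  [cyclic FVNX, opposite ∠V+∠X]

∠FVN = 77°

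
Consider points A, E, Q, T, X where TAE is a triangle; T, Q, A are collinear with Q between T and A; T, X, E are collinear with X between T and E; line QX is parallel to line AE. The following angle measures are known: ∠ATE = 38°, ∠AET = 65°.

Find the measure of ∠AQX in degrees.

∠AQX = 103°

1. ∠EAT = 77°  [△TAE]
2. ∠TQX = 77°  [QX∥AE, corresponding at Q]
3. ∠AQX = 103°  [linear pair at Q on TA]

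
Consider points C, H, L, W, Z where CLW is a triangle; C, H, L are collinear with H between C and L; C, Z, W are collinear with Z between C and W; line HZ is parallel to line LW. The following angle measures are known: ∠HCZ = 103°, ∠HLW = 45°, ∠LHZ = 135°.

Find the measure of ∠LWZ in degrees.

∠LWZ = 32°

1. ∠LCW = 103°  [H on CL, Z on CW]
2. ∠CLW = 45°  [H on ray LC]
3. ∠CWL = 32°  [△CLW]
4. ∠LWZ = 32°  [Z on ray WC]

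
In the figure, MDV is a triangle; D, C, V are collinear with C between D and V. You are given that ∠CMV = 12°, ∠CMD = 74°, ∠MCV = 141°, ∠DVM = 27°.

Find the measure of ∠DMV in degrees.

1. ∠DCM = 39°  [linear pair at C on DV]
2. ∠CDM = 67°  [△MDC]
3. ∠MDV = 67°  [C on ray DV]
4. ∠DMV = 86°  [△MDV]

∠DMV = 86°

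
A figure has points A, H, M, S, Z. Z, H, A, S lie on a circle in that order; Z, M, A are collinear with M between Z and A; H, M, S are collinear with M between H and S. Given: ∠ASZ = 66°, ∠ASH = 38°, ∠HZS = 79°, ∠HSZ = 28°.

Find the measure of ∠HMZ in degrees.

∠HMZ = 69°

1. ∠AZH = 38°  [same arc HA]
2. ∠SHZ = 73°  [△ZHS]
3. ∠HMZ = 69°  [△ZMH]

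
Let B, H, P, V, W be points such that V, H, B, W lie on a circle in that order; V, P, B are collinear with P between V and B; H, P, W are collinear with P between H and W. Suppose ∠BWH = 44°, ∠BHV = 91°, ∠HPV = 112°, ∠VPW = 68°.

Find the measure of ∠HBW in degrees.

∠HBW = 69°

1. ∠BVH = 44°  [same arc HB]
2. ∠HBV = 45°  [△VHB]
3. ∠BPH = 68°  [linear pair at P on VB]
4. ∠BHW = 67°  [△HPB]
5. ∠HBW = 69°  [△HBW]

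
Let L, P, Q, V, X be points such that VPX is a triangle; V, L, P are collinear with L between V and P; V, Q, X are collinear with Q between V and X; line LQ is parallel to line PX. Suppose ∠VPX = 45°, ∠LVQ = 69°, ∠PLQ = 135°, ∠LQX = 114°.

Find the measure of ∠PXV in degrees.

∠PXV = 66°

1. ∠QLV = 45°  [LQ∥PX, corresponding at L]
2. ∠LQV = 66°  [△VLQ]
3. ∠PXV = 66°  [LQ∥PX, corresponding at Q]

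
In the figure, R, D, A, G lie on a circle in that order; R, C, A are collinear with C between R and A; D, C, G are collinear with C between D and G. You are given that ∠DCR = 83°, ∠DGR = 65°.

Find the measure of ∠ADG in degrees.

1. ∠ACD = 97°  [linear pair at C on RA]
2. ∠DAR = 65°  [same arc RD]
3. ∠ADG = 18°  [△DCA]

∠ADG = 18°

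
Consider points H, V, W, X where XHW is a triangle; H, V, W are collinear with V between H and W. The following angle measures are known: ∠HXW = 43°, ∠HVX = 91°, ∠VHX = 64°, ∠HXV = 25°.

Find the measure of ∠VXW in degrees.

1. ∠WVX = 89°  [linear pair at V on HW]
2. ∠WHX = 64°  [V on ray HW]
3. ∠HWX = 73°  [△XHW]
4. ∠VWX = 73°  [V on ray WH]
5. ∠VXW = 18°  [△XVW]

∠VXW = 18°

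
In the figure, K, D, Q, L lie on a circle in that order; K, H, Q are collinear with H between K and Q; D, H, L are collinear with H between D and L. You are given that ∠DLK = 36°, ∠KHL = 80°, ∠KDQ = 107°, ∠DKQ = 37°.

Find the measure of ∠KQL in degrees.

1. ∠LKQ = 64°  [△KHL]
2. ∠KLQ = 73°  [cyclic KDQL, opposite ∠D+∠L]
3. ∠KQL = 43°  [△KQL]

∠KQL = 43°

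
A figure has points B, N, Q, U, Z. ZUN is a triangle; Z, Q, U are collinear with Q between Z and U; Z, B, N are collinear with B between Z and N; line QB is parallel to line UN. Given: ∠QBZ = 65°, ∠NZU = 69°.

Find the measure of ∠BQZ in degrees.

∠BQZ = 46°

1. ∠UNZ = 65°  [QB∥UN, corresponding at B]
2. ∠NUZ = 46°  [△ZUN]
3. ∠BQZ = 46°  [QB∥UN, corresponding at Q]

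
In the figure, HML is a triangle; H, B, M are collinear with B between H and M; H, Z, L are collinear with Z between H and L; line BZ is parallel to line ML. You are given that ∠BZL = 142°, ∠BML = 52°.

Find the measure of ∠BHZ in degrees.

∠BHZ = 90°

1. ∠BZH = 38°  [linear pair at Z on HL]
2. ∠HML = 52°  [B on ray MH]
3. ∠HLM = 38°  [BZ∥ML, corresponding at Z]
4. ∠LHM = 90°  [△HML]
5. ∠BHZ = 90°  [B on HM, Z on HL]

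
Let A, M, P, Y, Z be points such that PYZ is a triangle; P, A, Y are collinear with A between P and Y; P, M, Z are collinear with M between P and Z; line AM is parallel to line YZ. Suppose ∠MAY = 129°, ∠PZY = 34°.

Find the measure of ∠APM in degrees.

1. ∠MAP = 51°  [linear pair at A on PY]
2. ∠AMP = 34°  [AM∥YZ, corresponding at M]
3. ∠APM = 95°  [△PAM]

∠APM = 95°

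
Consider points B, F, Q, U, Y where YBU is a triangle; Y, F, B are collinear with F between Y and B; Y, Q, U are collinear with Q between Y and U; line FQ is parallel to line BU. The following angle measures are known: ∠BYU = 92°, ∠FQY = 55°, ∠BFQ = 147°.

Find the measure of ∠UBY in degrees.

∠UBY = 33°

1. ∠FYQ = 92°  [F on YB, Q on YU]
2. ∠QFY = 33°  [△YFQ]
3. ∠UBY = 33°  [FQ∥BU, corresponding at F]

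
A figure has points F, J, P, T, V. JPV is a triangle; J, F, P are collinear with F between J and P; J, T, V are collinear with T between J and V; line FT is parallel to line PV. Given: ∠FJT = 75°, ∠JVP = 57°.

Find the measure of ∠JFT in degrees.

1. ∠PJV = 75°  [F on JP, T on JV]
2. ∠JPV = 48°  [△JPV]
3. ∠JFT = 48°  [FT∥PV, corresponding at F]

∠JFT = 48°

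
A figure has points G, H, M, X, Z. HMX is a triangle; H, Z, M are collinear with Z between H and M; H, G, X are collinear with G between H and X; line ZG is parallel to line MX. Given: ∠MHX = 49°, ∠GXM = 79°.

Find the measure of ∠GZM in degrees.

1. ∠HXM = 79°  [G on ray XH]
2. ∠HMX = 52°  [△HMX]
3. ∠GZH = 52°  [ZG∥MX, corresponding at Z]
4. ∠GZM = 128°  [linear pair at Z on HM]

∠GZM = 128°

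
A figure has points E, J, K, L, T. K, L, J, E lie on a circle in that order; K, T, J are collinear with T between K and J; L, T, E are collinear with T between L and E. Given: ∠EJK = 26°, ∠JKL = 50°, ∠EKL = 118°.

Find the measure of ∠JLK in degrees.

1. ∠ELK = 26°  [same arc KE]
2. ∠KEL = 36°  [△KLE]
3. ∠KJL = 36°  [same arc KL]
4. ∠JLK = 94°  [△KLJ]

∠JLK = 94°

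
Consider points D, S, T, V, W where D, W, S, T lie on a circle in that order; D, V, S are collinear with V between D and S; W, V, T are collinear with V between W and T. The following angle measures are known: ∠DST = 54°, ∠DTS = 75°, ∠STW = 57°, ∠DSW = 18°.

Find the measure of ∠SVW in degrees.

1. ∠DWT = 54°  [same arc DT]
2. ∠SDW = 57°  [same arc WS]
3. ∠DVW = 69°  [△DVW]
4. ∠SVW = 111°  [linear pair at V on DS]

∠SVW = 111°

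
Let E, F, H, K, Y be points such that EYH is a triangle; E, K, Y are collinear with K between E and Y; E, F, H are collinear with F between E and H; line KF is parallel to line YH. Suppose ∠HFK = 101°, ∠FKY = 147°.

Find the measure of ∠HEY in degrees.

∠HEY = 68°

1. ∠EFK = 79°  [linear pair at F on EH]
2. ∠EKF = 33°  [linear pair at K on EY]
3. ∠FEK = 68°  [△EKF]
4. ∠HEY = 68°  [K on EY, F on EH]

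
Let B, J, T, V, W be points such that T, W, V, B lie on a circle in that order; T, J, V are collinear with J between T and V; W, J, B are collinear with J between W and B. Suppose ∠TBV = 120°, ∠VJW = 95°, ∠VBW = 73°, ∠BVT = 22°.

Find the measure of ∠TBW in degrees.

∠TBW = 47°

1. ∠BTV = 38°  [△TVB]
2. ∠BJT = 95°  [vertical angles at J]
3. ∠TBW = 47°  [△TJB]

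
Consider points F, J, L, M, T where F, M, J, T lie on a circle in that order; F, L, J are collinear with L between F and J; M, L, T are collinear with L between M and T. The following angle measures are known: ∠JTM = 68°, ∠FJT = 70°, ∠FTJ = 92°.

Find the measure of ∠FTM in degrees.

1. ∠JLT = 42°  [△JLT]
2. ∠JFT = 18°  [△FJT]
3. ∠FLT = 138°  [linear pair at L on FJ]
4. ∠FTM = 24°  [△FLT]

∠FTM = 24°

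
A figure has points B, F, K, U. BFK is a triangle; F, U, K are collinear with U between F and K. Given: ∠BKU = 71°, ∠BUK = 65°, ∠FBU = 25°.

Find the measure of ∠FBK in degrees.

1. ∠BKF = 71°  [U on ray KF]
2. ∠BUF = 115°  [linear pair at U on FK]
3. ∠BFU = 40°  [△BFU]
4. ∠BFK = 40°  [U on ray FK]
5. ∠FBK = 69°  [△BFK]

∠FBK = 69°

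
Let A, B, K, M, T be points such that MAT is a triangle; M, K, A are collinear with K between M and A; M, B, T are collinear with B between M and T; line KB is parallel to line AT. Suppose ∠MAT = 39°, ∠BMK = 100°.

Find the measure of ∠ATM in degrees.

1. ∠BKM = 39°  [KB∥AT, corresponding at K]
2. ∠KBM = 41°  [△MKB]
3. ∠ATM = 41°  [KB∥AT, corresponding at B]

∠ATM = 41°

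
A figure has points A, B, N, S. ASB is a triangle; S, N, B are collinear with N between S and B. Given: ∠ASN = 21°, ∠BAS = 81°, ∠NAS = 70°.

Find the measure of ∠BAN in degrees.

1. ∠ANS = 89°  [△ASN]
2. ∠ASB = 21°  [N on ray SB]
3. ∠ABS = 78°  [△ASB]
4. ∠ANB = 91°  [linear pair at N on SB]
5. ∠ABN = 78°  [N on ray BS]
6. ∠BAN = 11°  [△ANB]

∠BAN = 11°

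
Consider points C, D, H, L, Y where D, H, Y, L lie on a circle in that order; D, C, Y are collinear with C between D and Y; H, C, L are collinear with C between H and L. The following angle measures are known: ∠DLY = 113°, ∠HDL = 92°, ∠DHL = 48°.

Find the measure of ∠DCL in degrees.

∠DCL = 121°

1. ∠DLH = 40°  [△DHL]
2. ∠DYL = 48°  [same arc DL]
3. ∠LDY = 19°  [△DYL]
4. ∠DCL = 121°  [△DCL]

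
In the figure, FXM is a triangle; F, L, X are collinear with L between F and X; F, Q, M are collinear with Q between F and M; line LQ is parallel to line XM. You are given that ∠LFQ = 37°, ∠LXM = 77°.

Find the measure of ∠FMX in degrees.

∠FMX = 66°

1. ∠MFX = 37°  [L on FX, Q on FM]
2. ∠FXM = 77°  [L on ray XF]
3. ∠FMX = 66°  [△FXM]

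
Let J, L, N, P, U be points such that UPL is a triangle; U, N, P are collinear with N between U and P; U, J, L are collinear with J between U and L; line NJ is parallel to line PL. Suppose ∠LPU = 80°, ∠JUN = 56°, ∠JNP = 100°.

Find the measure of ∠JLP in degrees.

1. ∠JNU = 80°  [NJ∥PL, corresponding at N]
2. ∠NJU = 44°  [△UNJ]
3. ∠LJN = 136°  [linear pair at J on UL]
4. ∠JLP = 44°  [NJ∥PL, co-interior at L–J]

∠JLP = 44°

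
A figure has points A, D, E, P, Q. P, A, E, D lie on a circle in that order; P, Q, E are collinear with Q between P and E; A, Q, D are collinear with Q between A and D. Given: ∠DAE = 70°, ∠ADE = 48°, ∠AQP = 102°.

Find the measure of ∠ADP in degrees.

1. ∠AED = 62°  [△AED]
2. ∠APE = 48°  [same arc AE]
3. ∠DAP = 30°  [△PQA]
4. ∠APD = 118°  [cyclic PAED, opposite ∠P+∠E]
5. ∠ADP = 32°  [△PAD]

∠ADP = 32°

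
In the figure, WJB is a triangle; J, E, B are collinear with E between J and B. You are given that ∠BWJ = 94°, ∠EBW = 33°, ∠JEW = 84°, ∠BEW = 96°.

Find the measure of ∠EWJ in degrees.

∠EWJ = 43°

1. ∠JBW = 33°  [E on ray BJ]
2. ∠BJW = 53°  [△WJB]
3. ∠EJW = 53°  [E on ray JB]
4. ∠EWJ = 43°  [△WJE]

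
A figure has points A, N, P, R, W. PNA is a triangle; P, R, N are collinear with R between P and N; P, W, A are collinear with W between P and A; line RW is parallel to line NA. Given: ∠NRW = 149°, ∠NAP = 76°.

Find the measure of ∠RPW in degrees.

1. ∠PRW = 31°  [linear pair at R on PN]
2. ∠PWR = 76°  [RW∥NA, corresponding at W]
3. ∠RPW = 73°  [△PRW]

∠RPW = 73°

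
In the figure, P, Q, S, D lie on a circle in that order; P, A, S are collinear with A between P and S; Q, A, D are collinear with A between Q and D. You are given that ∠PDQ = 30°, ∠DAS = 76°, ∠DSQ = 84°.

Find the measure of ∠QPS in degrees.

1. ∠PAQ = 76°  [vertical angles at A]
2. ∠DPQ = 96°  [cyclic PQSD, opposite ∠P+∠S]
3. ∠DQP = 54°  [△PQD]
4. ∠QPS = 50°  [△PAQ]

∠QPS = 50°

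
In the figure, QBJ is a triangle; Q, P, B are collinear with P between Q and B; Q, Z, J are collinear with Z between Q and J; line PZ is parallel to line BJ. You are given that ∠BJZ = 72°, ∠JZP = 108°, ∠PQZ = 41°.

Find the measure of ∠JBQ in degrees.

1. ∠BJQ = 72°  [Z on ray JQ]
2. ∠BQJ = 41°  [P on QB, Z on QJ]
3. ∠JBQ = 67°  [△QBJ]

∠JBQ = 67°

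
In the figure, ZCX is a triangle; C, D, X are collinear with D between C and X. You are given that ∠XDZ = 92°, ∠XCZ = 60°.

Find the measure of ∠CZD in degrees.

∠CZD = 32°

1. ∠CDZ = 88°  [linear pair at D on CX]
2. ∠DCZ = 60°  [D on ray CX]
3. ∠CZD = 32°  [△ZCD]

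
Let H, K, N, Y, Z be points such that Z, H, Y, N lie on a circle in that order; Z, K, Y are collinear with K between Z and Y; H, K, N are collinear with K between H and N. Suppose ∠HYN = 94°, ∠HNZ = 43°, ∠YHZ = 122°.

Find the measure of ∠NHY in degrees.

1. ∠HZN = 86°  [cyclic ZHYN, opposite ∠Z+∠Y]
2. ∠NHZ = 51°  [△ZHN]
3. ∠YNZ = 58°  [cyclic ZHYN, opposite ∠H+∠N]
4. ∠NYZ = 51°  [same arc ZN]
5. ∠NZY = 71°  [△ZYN]
6. ∠NHY = 71°  [same arc YN]

∠NHY = 71°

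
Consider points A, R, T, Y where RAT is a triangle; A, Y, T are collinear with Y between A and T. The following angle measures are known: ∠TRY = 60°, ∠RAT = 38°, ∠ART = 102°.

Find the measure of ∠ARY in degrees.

∠ARY = 42°

1. ∠ATR = 40°  [△RAT]
2. ∠RAY = 38°  [Y on ray AT]
3. ∠RTY = 40°  [Y on ray TA]
4. ∠RYT = 80°  [△RYT]
5. ∠AYR = 100°  [linear pair at Y on AT]
6. ∠ARY = 42°  [△RAY]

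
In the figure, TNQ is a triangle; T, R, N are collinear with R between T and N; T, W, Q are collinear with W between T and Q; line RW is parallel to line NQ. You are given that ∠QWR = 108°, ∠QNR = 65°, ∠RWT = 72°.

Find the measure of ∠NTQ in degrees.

∠NTQ = 43°

1. ∠QNT = 65°  [R on ray NT]
2. ∠NQT = 72°  [RW∥NQ, corresponding at W]
3. ∠NTQ = 43°  [△TNQ]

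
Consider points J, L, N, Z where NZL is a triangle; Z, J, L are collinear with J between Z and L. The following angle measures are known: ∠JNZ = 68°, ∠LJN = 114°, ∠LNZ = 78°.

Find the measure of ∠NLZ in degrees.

1. ∠NJZ = 66°  [linear pair at J on ZL]
2. ∠JZN = 46°  [△NZJ]
3. ∠LZN = 46°  [J on ray ZL]
4. ∠NLZ = 56°  [△NZL]

∠NLZ = 56°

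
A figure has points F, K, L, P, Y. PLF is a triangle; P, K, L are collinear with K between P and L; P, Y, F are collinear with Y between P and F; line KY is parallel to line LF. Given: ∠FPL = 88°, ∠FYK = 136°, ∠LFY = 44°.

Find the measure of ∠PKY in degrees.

1. ∠KPY = 88°  [K on PL, Y on PF]
2. ∠KYP = 44°  [linear pair at Y on PF]
3. ∠PKY = 48°  [△PKY]

∠PKY = 48°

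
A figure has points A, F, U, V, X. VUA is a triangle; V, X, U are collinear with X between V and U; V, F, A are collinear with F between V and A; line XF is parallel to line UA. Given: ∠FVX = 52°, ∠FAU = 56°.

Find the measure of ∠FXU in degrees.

1. ∠AVU = 52°  [X on VU, F on VA]
2. ∠UAV = 56°  [F on ray AV]
3. ∠AUV = 72°  [△VUA]
4. ∠FXV = 72°  [XF∥UA, corresponding at X]
5. ∠FXU = 108°  [linear pair at X on VU]

∠FXU = 108°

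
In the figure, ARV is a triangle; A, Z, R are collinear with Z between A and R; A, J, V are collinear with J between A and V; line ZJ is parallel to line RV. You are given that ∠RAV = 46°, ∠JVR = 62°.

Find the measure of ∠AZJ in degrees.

∠AZJ = 72°

1. ∠AVR = 62°  [J on ray VA]
2. ∠ARV = 72°  [△ARV]
3. ∠AZJ = 72°  [ZJ∥RV, corresponding at Z]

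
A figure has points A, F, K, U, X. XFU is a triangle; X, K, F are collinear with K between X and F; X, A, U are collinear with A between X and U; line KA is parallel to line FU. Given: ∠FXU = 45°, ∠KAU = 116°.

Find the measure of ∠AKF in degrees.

1. ∠AXK = 45°  [K on XF, A on XU]
2. ∠KAX = 64°  [linear pair at A on XU]
3. ∠AKX = 71°  [△XKA]
4. ∠AKF = 109°  [linear pair at K on XF]

∠AKF = 109°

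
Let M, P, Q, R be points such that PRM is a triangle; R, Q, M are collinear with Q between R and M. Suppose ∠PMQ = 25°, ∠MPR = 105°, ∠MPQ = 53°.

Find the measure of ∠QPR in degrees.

∠QPR = 52°

1. ∠MQP = 102°  [△PQM]
2. ∠PMR = 25°  [Q on ray MR]
3. ∠MRP = 50°  [△PRM]
4. ∠PQR = 78°  [linear pair at Q on RM]
5. ∠PRQ = 50°  [Q on ray RM]
6. ∠QPR = 52°  [△PRQ]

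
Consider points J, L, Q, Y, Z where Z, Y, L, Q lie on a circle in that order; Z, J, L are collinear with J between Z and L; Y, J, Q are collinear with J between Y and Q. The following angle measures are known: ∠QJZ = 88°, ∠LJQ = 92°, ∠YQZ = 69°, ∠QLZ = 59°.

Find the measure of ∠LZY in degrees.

∠LZY = 29°

1. ∠YJZ = 92°  [vertical angles at J]
2. ∠QYZ = 59°  [same arc ZQ]
3. ∠LZY = 29°  [△ZJY]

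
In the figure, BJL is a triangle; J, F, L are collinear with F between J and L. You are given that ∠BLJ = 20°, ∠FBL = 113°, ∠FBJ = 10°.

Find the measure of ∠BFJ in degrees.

∠BFJ = 133°

1. ∠BLF = 20°  [F on ray LJ]
2. ∠BFL = 47°  [△BFL]
3. ∠BFJ = 133°  [linear pair at F on JL]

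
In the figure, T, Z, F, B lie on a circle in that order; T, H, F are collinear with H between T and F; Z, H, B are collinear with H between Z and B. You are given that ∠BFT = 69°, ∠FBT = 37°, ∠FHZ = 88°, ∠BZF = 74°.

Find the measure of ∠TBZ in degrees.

1. ∠BTF = 74°  [△TFB]
2. ∠BHT = 88°  [vertical angles at H]
3. ∠TBZ = 18°  [△THB]

∠TBZ = 18°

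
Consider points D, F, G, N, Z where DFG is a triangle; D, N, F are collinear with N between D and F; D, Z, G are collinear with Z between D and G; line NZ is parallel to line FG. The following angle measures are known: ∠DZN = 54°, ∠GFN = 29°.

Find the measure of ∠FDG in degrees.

1. ∠DGF = 54°  [NZ∥FG, corresponding at Z]
2. ∠DFG = 29°  [N on ray FD]
3. ∠FDG = 97°  [△DFG]

∠FDG = 97°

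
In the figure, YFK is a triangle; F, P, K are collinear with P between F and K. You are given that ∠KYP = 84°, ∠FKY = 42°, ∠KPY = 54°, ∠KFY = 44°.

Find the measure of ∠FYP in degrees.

∠FYP = 10°

1. ∠FPY = 126°  [linear pair at P on FK]
2. ∠PFY = 44°  [P on ray FK]
3. ∠FYP = 10°  [△YFP]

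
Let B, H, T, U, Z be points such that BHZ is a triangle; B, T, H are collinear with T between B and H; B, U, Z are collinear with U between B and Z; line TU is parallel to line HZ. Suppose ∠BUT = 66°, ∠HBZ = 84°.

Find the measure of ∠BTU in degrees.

1. ∠BZH = 66°  [TU∥HZ, corresponding at U]
2. ∠BHZ = 30°  [△BHZ]
3. ∠BTU = 30°  [TU∥HZ, corresponding at T]

∠BTU = 30°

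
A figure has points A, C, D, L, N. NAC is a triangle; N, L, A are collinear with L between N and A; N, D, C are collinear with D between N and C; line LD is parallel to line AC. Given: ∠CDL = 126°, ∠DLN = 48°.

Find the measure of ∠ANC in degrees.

∠ANC = 78°

1. ∠LDN = 54°  [linear pair at D on NC]
2. ∠DNL = 78°  [△NLD]
3. ∠ANC = 78°  [L on NA, D on NC]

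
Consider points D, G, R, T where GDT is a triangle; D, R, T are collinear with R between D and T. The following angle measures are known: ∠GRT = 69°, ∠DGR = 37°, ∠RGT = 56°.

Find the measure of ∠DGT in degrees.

1. ∠GTR = 55°  [△GRT]
2. ∠DRG = 111°  [linear pair at R on DT]
3. ∠GDR = 32°  [△GDR]
4. ∠DTG = 55°  [R on ray TD]
5. ∠GDT = 32°  [R on ray DT]
6. ∠DGT = 93°  [△GDT]

∠DGT = 93°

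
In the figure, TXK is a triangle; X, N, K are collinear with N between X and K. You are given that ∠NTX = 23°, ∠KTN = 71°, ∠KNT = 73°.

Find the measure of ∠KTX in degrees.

1. ∠NKT = 36°  [△TNK]
2. ∠TNX = 107°  [linear pair at N on XK]
3. ∠TKX = 36°  [N on ray KX]
4. ∠NXT = 50°  [△TXN]
5. ∠KXT = 50°  [N on ray XK]
6. ∠KTX = 94°  [△TXK]

∠KTX = 94°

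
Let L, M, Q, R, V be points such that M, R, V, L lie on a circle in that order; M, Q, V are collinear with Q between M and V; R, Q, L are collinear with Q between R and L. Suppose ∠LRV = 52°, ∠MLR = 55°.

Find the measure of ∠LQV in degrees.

1. ∠LMV = 52°  [same arc VL]
2. ∠LQM = 73°  [△MQL]
3. ∠LQV = 107°  [linear pair at Q on MV]

∠LQV = 107°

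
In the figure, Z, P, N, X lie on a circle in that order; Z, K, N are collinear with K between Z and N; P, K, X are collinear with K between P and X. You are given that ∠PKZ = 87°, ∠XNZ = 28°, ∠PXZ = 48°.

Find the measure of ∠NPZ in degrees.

∠NPZ = 67°

1. ∠XPZ = 28°  [same arc ZX]
2. ∠PNZ = 48°  [same arc ZP]
3. ∠NZP = 65°  [△ZKP]
4. ∠NPZ = 67°  [△ZPN]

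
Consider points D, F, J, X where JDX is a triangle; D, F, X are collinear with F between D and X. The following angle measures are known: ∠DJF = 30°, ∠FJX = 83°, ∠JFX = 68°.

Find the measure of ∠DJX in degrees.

1. ∠FXJ = 29°  [△JFX]
2. ∠DFJ = 112°  [linear pair at F on DX]
3. ∠DXJ = 29°  [F on ray XD]
4. ∠FDJ = 38°  [△JDF]
5. ∠JDX = 38°  [F on ray DX]
6. ∠DJX = 113°  [△JDX]

∠DJX = 113°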